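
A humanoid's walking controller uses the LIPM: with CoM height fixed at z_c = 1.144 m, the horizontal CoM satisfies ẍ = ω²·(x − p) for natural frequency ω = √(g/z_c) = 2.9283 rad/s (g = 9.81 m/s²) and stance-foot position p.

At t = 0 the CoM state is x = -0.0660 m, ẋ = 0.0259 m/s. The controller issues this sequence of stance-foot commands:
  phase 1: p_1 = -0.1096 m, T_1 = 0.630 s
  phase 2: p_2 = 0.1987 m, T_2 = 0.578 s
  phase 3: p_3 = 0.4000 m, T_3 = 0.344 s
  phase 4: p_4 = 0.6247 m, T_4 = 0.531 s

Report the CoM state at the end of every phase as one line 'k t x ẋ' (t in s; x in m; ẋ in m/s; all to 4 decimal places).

1 0.6300 0.0591 0.4778
2 1.2080 0.2347 0.2687
3 1.5520 0.2524 -0.1573
4 2.0830 -0.4175 -2.8547

phase 1: p=-0.1096, T=0.630, ωT=1.844829, cosh=3.242535, sinh=3.084483; start (x,ẋ)=(-0.066000, 0.025900) → end (x,ẋ)=(0.059056, 0.477790)
phase 2: p=0.1987, T=0.578, ωT=1.692557, cosh=2.808703, sinh=2.624655; start (x,ẋ)=(0.059056, 0.477790) → end (x,ẋ)=(0.234727, 0.268696)
phase 3: p=0.4000, T=0.344, ωT=1.007335, cosh=1.551743, sinh=1.186552; start (x,ẋ)=(0.234727, 0.268696) → end (x,ẋ)=(0.252415, -0.157307)
phase 4: p=0.6247, T=0.531, ωT=1.554927, cosh=2.472974, sinh=2.261769; start (x,ẋ)=(0.252415, -0.157307) → end (x,ẋ)=(-0.417452, -2.854710)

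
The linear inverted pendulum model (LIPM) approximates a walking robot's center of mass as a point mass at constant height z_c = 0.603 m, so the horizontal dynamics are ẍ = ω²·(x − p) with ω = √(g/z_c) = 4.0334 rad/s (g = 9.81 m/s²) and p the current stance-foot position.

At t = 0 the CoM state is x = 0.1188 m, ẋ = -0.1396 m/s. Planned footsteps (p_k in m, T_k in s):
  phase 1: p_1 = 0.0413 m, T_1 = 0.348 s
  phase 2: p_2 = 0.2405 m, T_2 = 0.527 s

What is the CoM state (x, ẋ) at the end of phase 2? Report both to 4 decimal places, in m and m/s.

x = 0.1270, ẋ = -0.3751

phase 1: p=0.0413, T=0.348, ωT=1.403623, cosh=2.157812, sinh=1.912107; start (x,ẋ)=(0.118800, -0.139600) → end (x,ẋ)=(0.142351, 0.296472)
phase 2: p=0.2405, T=0.527, ωT=2.125602, cosh=4.248649, sinh=4.129288; start (x,ẋ)=(0.142351, 0.296472) → end (x,ẋ)=(0.127018, -0.375081)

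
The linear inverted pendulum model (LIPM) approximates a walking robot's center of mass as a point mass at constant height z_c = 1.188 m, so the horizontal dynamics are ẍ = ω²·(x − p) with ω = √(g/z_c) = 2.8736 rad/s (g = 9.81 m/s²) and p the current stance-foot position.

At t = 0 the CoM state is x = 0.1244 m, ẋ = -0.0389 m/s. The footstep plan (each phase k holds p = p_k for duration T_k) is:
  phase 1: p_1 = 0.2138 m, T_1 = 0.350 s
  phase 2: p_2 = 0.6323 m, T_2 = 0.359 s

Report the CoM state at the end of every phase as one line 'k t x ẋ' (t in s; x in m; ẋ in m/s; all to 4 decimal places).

phase 1: p=0.2138, T=0.350, ωT=1.005760, cosh=1.549875, sinh=1.184109; start (x,ẋ)=(0.124400, -0.038900) → end (x,ẋ)=(0.059212, -0.364488)
phase 2: p=0.6323, T=0.359, ωT=1.031622, cosh=1.581021, sinh=1.224593; start (x,ẋ)=(0.059212, -0.364488) → end (x,ẋ)=(-0.429092, -2.592954)

1 0.3500 0.0592 -0.3645
2 0.7090 -0.4291 -2.5930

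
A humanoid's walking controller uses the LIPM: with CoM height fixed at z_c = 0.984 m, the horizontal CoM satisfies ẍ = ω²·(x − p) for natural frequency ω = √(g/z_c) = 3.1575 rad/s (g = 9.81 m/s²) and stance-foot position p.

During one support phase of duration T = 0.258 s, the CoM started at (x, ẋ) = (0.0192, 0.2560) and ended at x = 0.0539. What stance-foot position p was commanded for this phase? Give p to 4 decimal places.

p = 0.1302

ωT = 3.1575·0.258 = 0.814635; cosh(ωT) = 1.350576, sinh(ωT) = 0.907775
x(T) = p + (x₀−p)·cosh(ωT) + (ẋ₀/ω)·sinh(ωT) ⇒ p·(1 − cosh) = x(T) − x₀·cosh − (ẋ₀/ω)·sinh
numerator   = 0.0539 − (0.0192)·1.350576 − (0.2560/3.1575)·0.907775 = -0.045631
denominator = 1 − 1.350576 = -0.350576
p = -0.045631 / -0.350576 = 0.1302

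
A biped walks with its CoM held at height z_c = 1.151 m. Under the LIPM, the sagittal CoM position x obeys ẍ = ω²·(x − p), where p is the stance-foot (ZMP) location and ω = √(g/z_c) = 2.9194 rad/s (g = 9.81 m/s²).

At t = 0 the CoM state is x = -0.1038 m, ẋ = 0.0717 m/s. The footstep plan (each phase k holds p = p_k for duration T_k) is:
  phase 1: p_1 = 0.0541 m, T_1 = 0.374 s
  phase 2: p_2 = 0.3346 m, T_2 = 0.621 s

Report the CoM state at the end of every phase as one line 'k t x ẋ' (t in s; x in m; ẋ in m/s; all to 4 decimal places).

phase 1: p=0.0541, T=0.374, ωT=1.091856, cosh=1.657696, sinh=1.322103; start (x,ẋ)=(-0.103800, 0.071700) → end (x,ẋ)=(-0.175180, -0.490597)
phase 2: p=0.3346, T=0.621, ωT=1.812947, cosh=3.145828, sinh=2.982656; start (x,ẋ)=(-0.175180, -0.490597) → end (x,ẋ)=(-1.770306, -5.982273)

1 0.3740 -0.1752 -0.4906
2 0.9950 -1.7703 -5.9823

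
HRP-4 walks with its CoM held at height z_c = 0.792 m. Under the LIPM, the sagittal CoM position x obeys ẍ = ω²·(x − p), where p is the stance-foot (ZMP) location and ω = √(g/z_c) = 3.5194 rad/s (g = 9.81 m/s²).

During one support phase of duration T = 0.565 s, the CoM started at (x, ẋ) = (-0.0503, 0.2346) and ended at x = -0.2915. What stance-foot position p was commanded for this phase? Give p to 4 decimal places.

ωT = 3.5194·0.565 = 1.988461; cosh(ωT) = 3.720595, sinh(ωT) = 3.583689
x(T) = p + (x₀−p)·cosh(ωT) + (ẋ₀/ω)·sinh(ωT) ⇒ p·(1 − cosh) = x(T) − x₀·cosh − (ẋ₀/ω)·sinh
numerator   = -0.2915 − (-0.0503)·3.720595 − (0.2346/3.5194)·3.583689 = -0.343240
denominator = 1 − 3.720595 = -2.720595
p = -0.343240 / -2.720595 = 0.1262

p = 0.1262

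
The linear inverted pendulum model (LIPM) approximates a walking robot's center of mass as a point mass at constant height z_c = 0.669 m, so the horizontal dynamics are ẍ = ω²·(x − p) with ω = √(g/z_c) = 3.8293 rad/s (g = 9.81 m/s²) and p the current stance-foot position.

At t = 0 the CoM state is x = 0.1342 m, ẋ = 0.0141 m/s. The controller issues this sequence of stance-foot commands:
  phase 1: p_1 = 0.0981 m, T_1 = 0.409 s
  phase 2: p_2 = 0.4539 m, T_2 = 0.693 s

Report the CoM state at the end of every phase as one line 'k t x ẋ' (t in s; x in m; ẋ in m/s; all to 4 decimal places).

phase 1: p=0.0981, T=0.409, ωT=1.566184, cosh=2.498590, sinh=2.289749; start (x,ẋ)=(0.134200, 0.014100) → end (x,ẋ)=(0.196730, 0.351760)
phase 2: p=0.4539, T=0.693, ωT=2.653705, cosh=7.138483, sinh=7.068093; start (x,ẋ)=(0.196730, 0.351760) → end (x,ẋ)=(-0.732626, -4.449485)

1 0.4090 0.1967 0.3518
2 1.1020 -0.7326 -4.4495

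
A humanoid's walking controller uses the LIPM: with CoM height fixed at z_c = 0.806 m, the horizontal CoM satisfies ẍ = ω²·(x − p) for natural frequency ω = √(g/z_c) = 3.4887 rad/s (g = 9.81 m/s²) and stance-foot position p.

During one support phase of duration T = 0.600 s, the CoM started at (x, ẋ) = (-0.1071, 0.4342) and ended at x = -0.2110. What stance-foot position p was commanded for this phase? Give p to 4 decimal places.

p = 0.0857

ωT = 3.4887·0.600 = 2.093220; cosh(ωT) = 4.117140, sinh(ωT) = 3.993851
x(T) = p + (x₀−p)·cosh(ωT) + (ẋ₀/ω)·sinh(ωT) ⇒ p·(1 − cosh) = x(T) − x₀·cosh − (ẋ₀/ω)·sinh
numerator   = -0.2110 − (-0.1071)·4.117140 − (0.4342/3.4887)·3.993851 = -0.267125
denominator = 1 − 4.117140 = -3.117140
p = -0.267125 / -3.117140 = 0.0857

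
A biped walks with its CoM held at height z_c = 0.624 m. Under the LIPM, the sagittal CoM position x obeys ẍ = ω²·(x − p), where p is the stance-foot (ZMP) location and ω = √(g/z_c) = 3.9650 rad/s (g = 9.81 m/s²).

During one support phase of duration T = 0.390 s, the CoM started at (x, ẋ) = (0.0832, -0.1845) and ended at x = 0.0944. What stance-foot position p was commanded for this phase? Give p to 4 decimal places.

p = 0.0038

ωT = 3.9650·0.390 = 1.546350; cosh(ωT) = 2.453664, sinh(ωT) = 2.240640
x(T) = p + (x₀−p)·cosh(ωT) + (ẋ₀/ω)·sinh(ωT) ⇒ p·(1 − cosh) = x(T) − x₀·cosh − (ẋ₀/ω)·sinh
numerator   = 0.0944 − (0.0832)·2.453664 − (-0.1845/3.9650)·2.240640 = -0.005483
denominator = 1 − 2.453664 = -1.453664
p = -0.005483 / -1.453664 = 0.0038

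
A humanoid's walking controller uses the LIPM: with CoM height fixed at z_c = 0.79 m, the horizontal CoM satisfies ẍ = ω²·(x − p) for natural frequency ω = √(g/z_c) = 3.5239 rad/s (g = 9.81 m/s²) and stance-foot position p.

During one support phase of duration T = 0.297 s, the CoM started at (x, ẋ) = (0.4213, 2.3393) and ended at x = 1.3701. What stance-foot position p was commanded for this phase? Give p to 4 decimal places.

ωT = 3.5239·0.297 = 1.046598; cosh(ωT) = 1.599538, sinh(ωT) = 1.248408
x(T) = p + (x₀−p)·cosh(ωT) + (ẋ₀/ω)·sinh(ωT) ⇒ p·(1 − cosh) = x(T) − x₀·cosh − (ẋ₀/ω)·sinh
numerator   = 1.3701 − (0.4213)·1.599538 − (2.3393/3.5239)·1.248408 = -0.132527
denominator = 1 − 1.599538 = -0.599538
p = -0.132527 / -0.599538 = 0.2210

p = 0.2210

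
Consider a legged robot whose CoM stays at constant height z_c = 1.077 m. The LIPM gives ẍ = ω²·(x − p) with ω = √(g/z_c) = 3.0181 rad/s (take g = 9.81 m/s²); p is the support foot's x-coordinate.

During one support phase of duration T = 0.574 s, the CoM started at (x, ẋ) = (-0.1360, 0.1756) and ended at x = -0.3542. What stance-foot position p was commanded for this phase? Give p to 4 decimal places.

p = 0.0611

ωT = 3.0181·0.574 = 1.732389; cosh(ωT) = 2.915505, sinh(ωT) = 2.738643
x(T) = p + (x₀−p)·cosh(ωT) + (ẋ₀/ω)·sinh(ωT) ⇒ p·(1 − cosh) = x(T) − x₀·cosh − (ẋ₀/ω)·sinh
numerator   = -0.3542 − (-0.1360)·2.915505 − (0.1756/3.0181)·2.738643 = -0.117032
denominator = 1 − 2.915505 = -1.915505
p = -0.117032 / -1.915505 = 0.0611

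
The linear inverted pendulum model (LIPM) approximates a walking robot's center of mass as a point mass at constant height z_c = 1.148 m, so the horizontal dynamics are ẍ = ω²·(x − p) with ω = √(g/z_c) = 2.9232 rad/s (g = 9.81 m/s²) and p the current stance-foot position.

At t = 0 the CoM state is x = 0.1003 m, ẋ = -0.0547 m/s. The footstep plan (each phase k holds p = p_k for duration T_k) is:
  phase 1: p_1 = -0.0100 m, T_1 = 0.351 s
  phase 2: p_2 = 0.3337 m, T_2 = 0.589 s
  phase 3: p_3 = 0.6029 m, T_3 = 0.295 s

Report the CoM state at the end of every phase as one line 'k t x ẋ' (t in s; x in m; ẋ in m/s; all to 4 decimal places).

phase 1: p=-0.0100, T=0.351, ωT=1.026043, cosh=1.574213, sinh=1.215791; start (x,ẋ)=(0.100300, -0.054700) → end (x,ẋ)=(0.140885, 0.305897)
phase 2: p=0.3337, T=0.589, ωT=1.721765, cosh=2.886572, sinh=2.707821; start (x,ẋ)=(0.140885, 0.305897) → end (x,ẋ)=(0.060485, -0.643232)
phase 3: p=0.6029, T=0.295, ωT=0.862344, cosh=1.395439, sinh=0.973268; start (x,ẋ)=(0.060485, -0.643232) → end (x,ẋ)=(-0.368168, -2.440790)

1 0.3510 0.1409 0.3059
2 0.9400 0.0605 -0.6432
3 1.2350 -0.3682 -2.4408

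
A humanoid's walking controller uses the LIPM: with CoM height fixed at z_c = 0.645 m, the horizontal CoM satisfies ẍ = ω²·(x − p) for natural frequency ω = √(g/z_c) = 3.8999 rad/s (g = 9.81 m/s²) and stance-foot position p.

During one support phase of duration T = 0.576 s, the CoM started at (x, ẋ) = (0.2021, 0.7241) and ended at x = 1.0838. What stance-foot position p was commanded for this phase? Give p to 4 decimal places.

p = 0.1984

ωT = 3.8999·0.576 = 2.246342; cosh(ωT) = 4.779441, sinh(ωT) = 4.673656
x(T) = p + (x₀−p)·cosh(ωT) + (ẋ₀/ω)·sinh(ωT) ⇒ p·(1 − cosh) = x(T) − x₀·cosh − (ẋ₀/ω)·sinh
numerator   = 1.0838 − (0.2021)·4.779441 − (0.7241/3.8999)·4.673656 = -0.749889
denominator = 1 − 4.779441 = -3.779441
p = -0.749889 / -3.779441 = 0.1984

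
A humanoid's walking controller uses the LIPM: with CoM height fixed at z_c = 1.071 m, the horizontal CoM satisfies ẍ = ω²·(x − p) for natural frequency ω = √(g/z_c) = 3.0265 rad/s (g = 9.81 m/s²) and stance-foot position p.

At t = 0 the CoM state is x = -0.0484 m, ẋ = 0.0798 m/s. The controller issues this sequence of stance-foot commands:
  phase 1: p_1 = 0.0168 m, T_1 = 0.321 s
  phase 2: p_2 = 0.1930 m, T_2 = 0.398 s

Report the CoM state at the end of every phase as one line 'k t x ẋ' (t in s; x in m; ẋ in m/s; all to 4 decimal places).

phase 1: p=0.0168, T=0.321, ωT=0.971507, cosh=1.510217, sinh=1.131705; start (x,ẋ)=(-0.048400, 0.079800) → end (x,ẋ)=(-0.051826, -0.102801)
phase 2: p=0.1930, T=0.398, ωT=1.204547, cosh=1.817538, sinh=1.517710; start (x,ẋ)=(-0.051826, -0.102801) → end (x,ẋ)=(-0.303533, -1.311419)

1 0.3210 -0.0518 -0.1028
2 0.7190 -0.3035 -1.3114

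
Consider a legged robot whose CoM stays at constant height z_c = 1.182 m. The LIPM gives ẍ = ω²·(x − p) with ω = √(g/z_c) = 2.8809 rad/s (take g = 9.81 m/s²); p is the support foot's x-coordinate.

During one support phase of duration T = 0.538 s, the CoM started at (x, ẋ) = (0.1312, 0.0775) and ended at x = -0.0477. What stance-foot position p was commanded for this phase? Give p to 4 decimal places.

ωT = 2.8809·0.538 = 1.549924; cosh(ωT) = 2.461689, sinh(ωT) = 2.249425
x(T) = p + (x₀−p)·cosh(ωT) + (ẋ₀/ω)·sinh(ωT) ⇒ p·(1 − cosh) = x(T) − x₀·cosh − (ẋ₀/ω)·sinh
numerator   = -0.0477 − (0.1312)·2.461689 − (0.0775/2.8809)·2.249425 = -0.431186
denominator = 1 − 2.461689 = -1.461689
p = -0.431186 / -1.461689 = 0.2950

p = 0.2950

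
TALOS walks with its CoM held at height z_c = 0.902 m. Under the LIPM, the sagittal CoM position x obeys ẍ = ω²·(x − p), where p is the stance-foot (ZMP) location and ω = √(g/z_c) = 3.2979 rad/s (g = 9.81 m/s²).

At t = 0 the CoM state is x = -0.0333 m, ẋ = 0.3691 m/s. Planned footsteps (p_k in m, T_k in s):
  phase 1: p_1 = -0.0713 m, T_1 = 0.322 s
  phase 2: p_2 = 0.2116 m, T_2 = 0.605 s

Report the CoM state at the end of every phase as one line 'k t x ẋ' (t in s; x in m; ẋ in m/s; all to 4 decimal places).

1 0.3220 0.1327 0.7571
2 0.9270 0.7446 1.8961

phase 1: p=-0.0713, T=0.322, ωT=1.061924, cosh=1.618860, sinh=1.273070; start (x,ẋ)=(-0.033300, 0.369100) → end (x,ẋ)=(0.132698, 0.757062)
phase 2: p=0.2116, T=0.605, ωT=1.995229, cosh=3.744936, sinh=3.608954; start (x,ẋ)=(0.132698, 0.757062) → end (x,ẋ)=(0.744586, 1.896064)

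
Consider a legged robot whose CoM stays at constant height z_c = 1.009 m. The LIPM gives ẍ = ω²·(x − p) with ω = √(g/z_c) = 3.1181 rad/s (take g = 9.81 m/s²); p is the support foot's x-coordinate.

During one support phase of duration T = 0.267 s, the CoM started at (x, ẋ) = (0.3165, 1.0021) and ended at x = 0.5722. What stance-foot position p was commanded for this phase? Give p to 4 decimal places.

p = 0.4360

ωT = 3.1181·0.267 = 0.832533; cosh(ωT) = 1.367040, sinh(ωT) = 0.932094
x(T) = p + (x₀−p)·cosh(ωT) + (ẋ₀/ω)·sinh(ωT) ⇒ p·(1 − cosh) = x(T) − x₀·cosh − (ẋ₀/ω)·sinh
numerator   = 0.5722 − (0.3165)·1.367040 − (1.0021/3.1181)·0.932094 = -0.160026
denominator = 1 − 1.367040 = -0.367040
p = -0.160026 / -0.367040 = 0.4360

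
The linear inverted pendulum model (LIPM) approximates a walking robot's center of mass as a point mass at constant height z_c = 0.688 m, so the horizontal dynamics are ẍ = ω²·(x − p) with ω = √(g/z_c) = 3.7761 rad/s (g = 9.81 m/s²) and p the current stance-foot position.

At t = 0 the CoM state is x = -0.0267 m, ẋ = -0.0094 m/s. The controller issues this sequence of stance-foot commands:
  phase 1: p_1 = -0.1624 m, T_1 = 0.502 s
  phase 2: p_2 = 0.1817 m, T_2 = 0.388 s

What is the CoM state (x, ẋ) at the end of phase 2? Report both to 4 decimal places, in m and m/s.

x = 1.3186, ẋ = 4.5752

phase 1: p=-0.1624, T=0.502, ωT=1.895602, cosh=3.403392, sinh=3.253164; start (x,ẋ)=(-0.026700, -0.009400) → end (x,ẋ)=(0.291342, 1.634984)
phase 2: p=0.1817, T=0.388, ωT=1.465127, cosh=2.279570, sinh=2.048522; start (x,ẋ)=(0.291342, 1.634984) → end (x,ẋ)=(1.318610, 4.575188)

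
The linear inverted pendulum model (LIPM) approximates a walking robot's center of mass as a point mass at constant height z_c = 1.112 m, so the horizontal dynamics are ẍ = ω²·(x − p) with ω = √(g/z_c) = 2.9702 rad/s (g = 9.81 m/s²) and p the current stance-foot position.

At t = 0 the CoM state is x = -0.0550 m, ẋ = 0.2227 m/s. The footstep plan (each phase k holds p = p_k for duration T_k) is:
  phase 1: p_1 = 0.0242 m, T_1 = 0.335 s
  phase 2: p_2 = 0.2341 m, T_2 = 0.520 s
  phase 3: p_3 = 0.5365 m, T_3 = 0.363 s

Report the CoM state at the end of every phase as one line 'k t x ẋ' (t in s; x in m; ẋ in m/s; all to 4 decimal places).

1 0.3350 -0.0100 0.0677
2 0.8550 -0.3129 -1.4555
3 1.2180 -1.4931 -5.6653

phase 1: p=0.0242, T=0.335, ωT=0.995017, cosh=1.537244, sinh=1.167527; start (x,ẋ)=(-0.055000, 0.222700) → end (x,ẋ)=(-0.010011, 0.067695)
phase 2: p=0.2341, T=0.520, ωT=1.544504, cosh=2.449532, sinh=2.236115; start (x,ẋ)=(-0.010011, 0.067695) → end (x,ẋ)=(-0.312893, -1.455490)
phase 3: p=0.5365, T=0.363, ωT=1.078183, cosh=1.639773, sinh=1.299560; start (x,ẋ)=(-0.312893, -1.455490) → end (x,ẋ)=(-1.493136, -5.665289)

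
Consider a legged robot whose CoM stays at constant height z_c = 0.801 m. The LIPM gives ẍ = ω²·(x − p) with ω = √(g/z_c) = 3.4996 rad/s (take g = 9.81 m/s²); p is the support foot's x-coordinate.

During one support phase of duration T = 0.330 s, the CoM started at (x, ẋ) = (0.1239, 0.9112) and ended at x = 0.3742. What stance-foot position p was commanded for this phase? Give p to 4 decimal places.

p = 0.2876

ωT = 3.4996·0.330 = 1.154868; cosh(ωT) = 1.744352, sinh(ωT) = 1.429253
x(T) = p + (x₀−p)·cosh(ωT) + (ẋ₀/ω)·sinh(ωT) ⇒ p·(1 − cosh) = x(T) − x₀·cosh − (ẋ₀/ω)·sinh
numerator   = 0.3742 − (0.1239)·1.744352 − (0.9112/3.4996)·1.429253 = -0.214063
denominator = 1 − 1.744352 = -0.744352
p = -0.214063 / -0.744352 = 0.2876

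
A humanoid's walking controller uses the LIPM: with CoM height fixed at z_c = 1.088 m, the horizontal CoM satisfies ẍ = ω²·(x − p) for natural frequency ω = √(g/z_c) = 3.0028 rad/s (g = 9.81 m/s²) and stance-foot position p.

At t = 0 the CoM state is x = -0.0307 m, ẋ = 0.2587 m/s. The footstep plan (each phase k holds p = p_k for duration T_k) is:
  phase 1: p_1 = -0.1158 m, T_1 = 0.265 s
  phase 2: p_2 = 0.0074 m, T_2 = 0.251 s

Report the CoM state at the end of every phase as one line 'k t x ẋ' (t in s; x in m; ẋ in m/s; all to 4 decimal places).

phase 1: p=-0.1158, T=0.265, ωT=0.795742, cosh=1.333666, sinh=0.882419; start (x,ẋ)=(-0.030700, 0.258700) → end (x,ẋ)=(0.073718, 0.570511)
phase 2: p=0.0074, T=0.251, ωT=0.753703, cosh=1.297737, sinh=0.827116; start (x,ẋ)=(0.073718, 0.570511) → end (x,ẋ)=(0.250610, 0.905085)

1 0.2650 0.0737 0.5705
2 0.5160 0.2506 0.9051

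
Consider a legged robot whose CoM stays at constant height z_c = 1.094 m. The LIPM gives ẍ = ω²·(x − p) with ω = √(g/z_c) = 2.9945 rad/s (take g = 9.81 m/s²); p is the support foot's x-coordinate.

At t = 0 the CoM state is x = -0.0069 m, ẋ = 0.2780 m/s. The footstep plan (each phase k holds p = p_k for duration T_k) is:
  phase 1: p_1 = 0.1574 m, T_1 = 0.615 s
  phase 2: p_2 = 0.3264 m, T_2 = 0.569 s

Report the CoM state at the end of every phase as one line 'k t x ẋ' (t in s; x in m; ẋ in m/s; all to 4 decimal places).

1 0.6150 -0.0883 -0.6138
2 1.1840 -1.3954 -5.0415

phase 1: p=0.1574, T=0.615, ωT=1.841617, cosh=3.232646, sinh=3.074085; start (x,ẋ)=(-0.006900, 0.278000) → end (x,ẋ)=(-0.088335, -0.613763)
phase 2: p=0.3264, T=0.569, ωT=1.703870, cosh=2.838577, sinh=2.656599; start (x,ẋ)=(-0.088335, -0.613763) → end (x,ẋ)=(-1.395364, -5.041510)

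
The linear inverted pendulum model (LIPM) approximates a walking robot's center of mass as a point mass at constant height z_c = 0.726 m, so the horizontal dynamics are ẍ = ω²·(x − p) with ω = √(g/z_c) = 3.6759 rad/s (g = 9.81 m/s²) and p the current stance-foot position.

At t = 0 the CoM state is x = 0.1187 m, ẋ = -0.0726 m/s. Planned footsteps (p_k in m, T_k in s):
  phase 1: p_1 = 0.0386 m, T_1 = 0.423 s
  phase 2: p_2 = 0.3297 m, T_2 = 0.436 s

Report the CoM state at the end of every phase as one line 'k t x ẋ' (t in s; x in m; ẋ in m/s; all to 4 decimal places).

phase 1: p=0.0386, T=0.423, ωT=1.554906, cosh=2.472925, sinh=2.261715; start (x,ẋ)=(0.118700, -0.072600) → end (x,ẋ)=(0.192012, 0.486404)
phase 2: p=0.3297, T=0.436, ωT=1.602692, cosh=2.583870, sinh=2.382516; start (x,ẋ)=(0.192012, 0.486404) → end (x,ẋ)=(0.289192, 0.050947)

1 0.4230 0.1920 0.4864
2 0.8590 0.2892 0.0509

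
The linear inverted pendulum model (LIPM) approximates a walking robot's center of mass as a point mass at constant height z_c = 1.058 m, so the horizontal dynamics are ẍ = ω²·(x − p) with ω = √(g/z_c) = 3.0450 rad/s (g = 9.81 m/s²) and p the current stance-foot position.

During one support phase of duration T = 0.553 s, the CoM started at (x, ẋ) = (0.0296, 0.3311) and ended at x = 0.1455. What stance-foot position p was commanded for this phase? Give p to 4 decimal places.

p = 0.1230

ωT = 3.0450·0.553 = 1.683885; cosh(ωT) = 2.786047, sinh(ωT) = 2.600395
x(T) = p + (x₀−p)·cosh(ωT) + (ẋ₀/ω)·sinh(ωT) ⇒ p·(1 − cosh) = x(T) − x₀·cosh − (ẋ₀/ω)·sinh
numerator   = 0.1455 − (0.0296)·2.786047 − (0.3311/3.0450)·2.600395 = -0.219723
denominator = 1 − 2.786047 = -1.786047
p = -0.219723 / -1.786047 = 0.1230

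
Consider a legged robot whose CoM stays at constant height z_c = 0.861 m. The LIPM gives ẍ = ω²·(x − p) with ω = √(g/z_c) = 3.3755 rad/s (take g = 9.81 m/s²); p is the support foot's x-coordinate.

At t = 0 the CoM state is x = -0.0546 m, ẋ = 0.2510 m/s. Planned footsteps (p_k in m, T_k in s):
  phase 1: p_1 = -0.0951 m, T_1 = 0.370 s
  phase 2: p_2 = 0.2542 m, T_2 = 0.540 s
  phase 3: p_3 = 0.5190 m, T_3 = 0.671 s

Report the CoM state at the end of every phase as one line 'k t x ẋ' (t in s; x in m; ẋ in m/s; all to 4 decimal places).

1 0.3700 0.1003 0.6923
2 0.9100 0.3835 0.6324
3 1.5810 0.7522 0.9002

phase 1: p=-0.0951, T=0.370, ωT=1.248935, cosh=1.886719, sinh=1.599909; start (x,ẋ)=(-0.054600, 0.251000) → end (x,ẋ)=(0.100280, 0.692286)
phase 2: p=0.2542, T=0.540, ωT=1.822770, cosh=3.175278, sinh=3.013700; start (x,ẋ)=(0.100280, 0.692286) → end (x,ẋ)=(0.383547, 0.632416)
phase 3: p=0.5190, T=0.671, ωT=2.264961, cosh=4.867289, sinh=4.763455; start (x,ẋ)=(0.383547, 0.632416) → end (x,ẋ)=(0.752164, 0.900188)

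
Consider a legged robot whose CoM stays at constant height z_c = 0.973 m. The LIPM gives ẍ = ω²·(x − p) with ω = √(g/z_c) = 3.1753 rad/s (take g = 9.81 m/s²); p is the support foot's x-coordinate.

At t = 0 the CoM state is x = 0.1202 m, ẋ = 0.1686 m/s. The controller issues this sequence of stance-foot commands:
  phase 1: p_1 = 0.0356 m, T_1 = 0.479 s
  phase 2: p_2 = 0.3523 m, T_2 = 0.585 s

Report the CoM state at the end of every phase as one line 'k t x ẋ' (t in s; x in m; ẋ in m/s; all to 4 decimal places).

phase 1: p=0.0356, T=0.479, ωT=1.520969, cosh=2.397578, sinh=2.179078; start (x,ẋ)=(0.120200, 0.168600) → end (x,ẋ)=(0.354138, 0.989598)
phase 2: p=0.3523, T=0.585, ωT=1.857550, cosh=3.282038, sinh=3.125983; start (x,ẋ)=(0.354138, 0.989598) → end (x,ẋ)=(1.332562, 3.266147)

1 0.4790 0.3541 0.9896
2 1.0640 1.3326 3.2661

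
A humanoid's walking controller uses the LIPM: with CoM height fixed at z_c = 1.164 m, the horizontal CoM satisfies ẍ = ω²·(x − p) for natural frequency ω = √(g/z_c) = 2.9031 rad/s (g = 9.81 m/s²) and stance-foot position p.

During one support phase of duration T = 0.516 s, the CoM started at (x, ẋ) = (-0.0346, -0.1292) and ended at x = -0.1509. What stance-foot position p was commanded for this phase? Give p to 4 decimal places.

p = -0.0185

ωT = 2.9031·0.516 = 1.498000; cosh(ωT) = 2.348155, sinh(ωT) = 2.124578
x(T) = p + (x₀−p)·cosh(ωT) + (ẋ₀/ω)·sinh(ωT) ⇒ p·(1 − cosh) = x(T) − x₀·cosh − (ẋ₀/ω)·sinh
numerator   = -0.1509 − (-0.0346)·2.348155 − (-0.1292/2.9031)·2.124578 = 0.024899
denominator = 1 − 2.348155 = -1.348155
p = 0.024899 / -1.348155 = -0.0185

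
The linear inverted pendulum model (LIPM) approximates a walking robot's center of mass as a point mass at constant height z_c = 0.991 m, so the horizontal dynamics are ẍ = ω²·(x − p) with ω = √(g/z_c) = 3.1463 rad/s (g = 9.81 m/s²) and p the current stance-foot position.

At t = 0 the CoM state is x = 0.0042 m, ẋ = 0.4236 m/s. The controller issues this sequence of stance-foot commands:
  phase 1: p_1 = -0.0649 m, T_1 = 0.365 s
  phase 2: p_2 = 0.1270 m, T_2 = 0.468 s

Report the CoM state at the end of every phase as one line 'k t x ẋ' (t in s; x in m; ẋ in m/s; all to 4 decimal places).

phase 1: p=-0.0649, T=0.365, ωT=1.148400, cosh=1.735143, sinh=1.417999; start (x,ẋ)=(0.004200, 0.423600) → end (x,ẋ)=(0.245910, 1.043293)
phase 2: p=0.1270, T=0.468, ωT=1.472468, cosh=2.294671, sinh=2.065313; start (x,ẋ)=(0.245910, 1.043293) → end (x,ẋ)=(1.084703, 3.166701)

1 0.3650 0.2459 1.0433
2 0.8330 1.0847 3.1667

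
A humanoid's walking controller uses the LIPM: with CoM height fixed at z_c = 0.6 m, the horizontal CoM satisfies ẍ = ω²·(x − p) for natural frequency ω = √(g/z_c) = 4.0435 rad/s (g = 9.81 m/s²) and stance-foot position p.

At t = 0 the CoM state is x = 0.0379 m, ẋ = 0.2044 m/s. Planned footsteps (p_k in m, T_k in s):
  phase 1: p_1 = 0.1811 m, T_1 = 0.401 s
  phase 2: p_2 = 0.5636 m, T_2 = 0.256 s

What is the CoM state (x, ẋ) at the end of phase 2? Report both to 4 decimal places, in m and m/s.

phase 1: p=0.1811, T=0.401, ωT=1.621444, cosh=2.629001, sinh=2.431388; start (x,ẋ)=(0.037900, 0.204400) → end (x,ẋ)=(-0.072466, -0.870477)
phase 2: p=0.5636, T=0.256, ωT=1.035136, cosh=1.585334, sinh=1.230156; start (x,ẋ)=(-0.072466, -0.870477) → end (x,ẋ)=(-0.709602, -4.543872)

x = -0.7096, ẋ = -4.5439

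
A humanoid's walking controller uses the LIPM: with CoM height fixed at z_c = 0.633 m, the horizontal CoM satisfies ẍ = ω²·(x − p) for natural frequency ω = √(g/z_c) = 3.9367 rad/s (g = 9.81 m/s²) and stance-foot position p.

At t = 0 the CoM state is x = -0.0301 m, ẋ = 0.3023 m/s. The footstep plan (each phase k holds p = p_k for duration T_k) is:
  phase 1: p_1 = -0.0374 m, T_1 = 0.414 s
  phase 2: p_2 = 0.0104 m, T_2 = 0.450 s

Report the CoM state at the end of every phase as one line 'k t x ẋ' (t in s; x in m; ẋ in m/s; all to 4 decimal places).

1 0.4140 0.1703 0.8714
2 0.8640 1.1261 4.4335

phase 1: p=-0.0374, T=0.414, ωT=1.629794, cosh=2.649396, sinh=2.453426; start (x,ẋ)=(-0.030100, 0.302300) → end (x,ẋ)=(0.170340, 0.871419)
phase 2: p=0.0104, T=0.450, ωT=1.771515, cosh=3.024915, sinh=2.854840; start (x,ẋ)=(0.170340, 0.871419) → end (x,ẋ)=(1.126145, 4.433473)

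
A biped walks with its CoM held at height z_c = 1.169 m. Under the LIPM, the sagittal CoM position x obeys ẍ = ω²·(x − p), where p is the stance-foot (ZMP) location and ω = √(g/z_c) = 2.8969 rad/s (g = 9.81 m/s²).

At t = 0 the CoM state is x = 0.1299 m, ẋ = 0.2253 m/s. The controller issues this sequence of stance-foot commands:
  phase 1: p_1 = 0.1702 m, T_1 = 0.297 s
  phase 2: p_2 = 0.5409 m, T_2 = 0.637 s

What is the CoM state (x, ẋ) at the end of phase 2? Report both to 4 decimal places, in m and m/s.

x = -0.3852, ẋ = -2.4904

phase 1: p=0.1702, T=0.297, ωT=0.860379, cosh=1.393529, sinh=0.970528; start (x,ẋ)=(0.129900, 0.225300) → end (x,ẋ)=(0.189521, 0.200658)
phase 2: p=0.5409, T=0.637, ωT=1.845325, cosh=3.244066, sinh=3.086092; start (x,ẋ)=(0.189521, 0.200658) → end (x,ẋ)=(-0.385233, -2.490413)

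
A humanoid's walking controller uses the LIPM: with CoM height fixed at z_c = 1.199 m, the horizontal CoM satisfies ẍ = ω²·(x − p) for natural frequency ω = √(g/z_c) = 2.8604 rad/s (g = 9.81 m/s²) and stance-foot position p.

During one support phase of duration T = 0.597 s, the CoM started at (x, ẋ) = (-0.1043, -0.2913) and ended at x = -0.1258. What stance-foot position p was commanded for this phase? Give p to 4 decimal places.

ωT = 2.8604·0.597 = 1.707659; cosh(ωT) = 2.848661, sinh(ωT) = 2.667371
x(T) = p + (x₀−p)·cosh(ωT) + (ẋ₀/ω)·sinh(ωT) ⇒ p·(1 − cosh) = x(T) − x₀·cosh − (ẋ₀/ω)·sinh
numerator   = -0.1258 − (-0.1043)·2.848661 − (-0.2913/2.8604)·2.667371 = 0.442958
denominator = 1 − 2.848661 = -1.848661
p = 0.442958 / -1.848661 = -0.2396

p = -0.2396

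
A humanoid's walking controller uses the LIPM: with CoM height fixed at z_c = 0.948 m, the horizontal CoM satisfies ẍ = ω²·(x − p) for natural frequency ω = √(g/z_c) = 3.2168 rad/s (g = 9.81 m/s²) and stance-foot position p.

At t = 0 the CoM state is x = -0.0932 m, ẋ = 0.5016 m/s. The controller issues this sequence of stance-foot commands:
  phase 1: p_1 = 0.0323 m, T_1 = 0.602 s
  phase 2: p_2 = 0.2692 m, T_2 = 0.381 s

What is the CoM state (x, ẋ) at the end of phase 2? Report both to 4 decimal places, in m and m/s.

phase 1: p=0.0323, T=0.602, ωT=1.936514, cosh=3.539369, sinh=3.395163; start (x,ẋ)=(-0.093200, 0.501600) → end (x,ẋ)=(0.117522, 0.404692)
phase 2: p=0.2692, T=0.381, ωT=1.225601, cosh=1.849897, sinh=1.556315; start (x,ẋ)=(0.117522, 0.404692) → end (x,ẋ)=(0.184404, -0.010718)

x = 0.1844, ẋ = -0.0107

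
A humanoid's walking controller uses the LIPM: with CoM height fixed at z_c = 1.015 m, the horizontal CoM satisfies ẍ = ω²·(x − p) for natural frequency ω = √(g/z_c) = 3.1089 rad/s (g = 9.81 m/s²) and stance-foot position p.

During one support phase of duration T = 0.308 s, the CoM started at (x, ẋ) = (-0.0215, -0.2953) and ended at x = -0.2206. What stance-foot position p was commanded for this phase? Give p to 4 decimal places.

p = 0.1678

ωT = 3.1089·0.308 = 0.957541; cosh(ωT) = 1.494559, sinh(ωT) = 1.110724
x(T) = p + (x₀−p)·cosh(ωT) + (ẋ₀/ω)·sinh(ωT) ⇒ p·(1 − cosh) = x(T) − x₀·cosh − (ẋ₀/ω)·sinh
numerator   = -0.2206 − (-0.0215)·1.494559 − (-0.2953/3.1089)·1.110724 = -0.082964
denominator = 1 − 1.494559 = -0.494559
p = -0.082964 / -0.494559 = 0.1678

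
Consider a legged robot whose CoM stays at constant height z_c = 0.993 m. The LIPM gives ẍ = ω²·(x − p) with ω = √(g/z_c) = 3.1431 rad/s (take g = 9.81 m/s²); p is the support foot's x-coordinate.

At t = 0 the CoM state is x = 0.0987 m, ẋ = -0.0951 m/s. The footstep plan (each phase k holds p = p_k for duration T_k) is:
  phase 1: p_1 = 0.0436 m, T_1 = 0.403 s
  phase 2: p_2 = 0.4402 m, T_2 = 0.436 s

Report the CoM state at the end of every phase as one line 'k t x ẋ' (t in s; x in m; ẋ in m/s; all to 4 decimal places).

1 0.4030 0.0997 0.1008
2 0.8390 -0.2142 -1.7596

phase 1: p=0.0436, T=0.403, ωT=1.266669, cosh=1.915390, sinh=1.633622; start (x,ẋ)=(0.098700, -0.095100) → end (x,ẋ)=(0.099710, 0.100765)
phase 2: p=0.4402, T=0.436, ωT=1.370392, cosh=2.095450, sinh=1.841442; start (x,ẋ)=(0.099710, 0.100765) → end (x,ẋ)=(-0.214245, -1.759554)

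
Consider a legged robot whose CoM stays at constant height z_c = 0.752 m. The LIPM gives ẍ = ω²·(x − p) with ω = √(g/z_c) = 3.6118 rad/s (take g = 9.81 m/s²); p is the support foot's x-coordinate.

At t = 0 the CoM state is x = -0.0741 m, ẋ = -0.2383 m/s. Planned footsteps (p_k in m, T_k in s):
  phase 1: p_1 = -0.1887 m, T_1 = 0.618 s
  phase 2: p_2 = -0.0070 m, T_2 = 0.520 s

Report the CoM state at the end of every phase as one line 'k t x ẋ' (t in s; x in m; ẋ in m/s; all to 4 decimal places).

phase 1: p=-0.1887, T=0.618, ωT=2.232092, cosh=4.713325, sinh=4.606021; start (x,ẋ)=(-0.074100, -0.238300) → end (x,ẋ)=(0.047550, 0.783303)
phase 2: p=-0.0070, T=0.520, ωT=1.878136, cosh=3.347088, sinh=3.194213; start (x,ẋ)=(0.047550, 0.783303) → end (x,ẋ)=(0.868324, 3.251122)

1 0.6180 0.0476 0.7833
2 1.1380 0.8683 3.2511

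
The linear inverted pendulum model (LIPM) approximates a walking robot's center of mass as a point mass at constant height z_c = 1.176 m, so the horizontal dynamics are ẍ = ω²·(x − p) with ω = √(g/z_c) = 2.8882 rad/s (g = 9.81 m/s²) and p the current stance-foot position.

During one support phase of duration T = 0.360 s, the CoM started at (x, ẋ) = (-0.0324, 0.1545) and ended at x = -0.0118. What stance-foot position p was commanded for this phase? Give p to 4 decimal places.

ωT = 2.8882·0.360 = 1.039752; cosh(ωT) = 1.591029, sinh(ωT) = 1.237487
x(T) = p + (x₀−p)·cosh(ωT) + (ẋ₀/ω)·sinh(ωT) ⇒ p·(1 − cosh) = x(T) − x₀·cosh − (ẋ₀/ω)·sinh
numerator   = -0.0118 − (-0.0324)·1.591029 − (0.1545/2.8882)·1.237487 = -0.026448
denominator = 1 − 1.591029 = -0.591029
p = -0.026448 / -0.591029 = 0.0447

p = 0.0447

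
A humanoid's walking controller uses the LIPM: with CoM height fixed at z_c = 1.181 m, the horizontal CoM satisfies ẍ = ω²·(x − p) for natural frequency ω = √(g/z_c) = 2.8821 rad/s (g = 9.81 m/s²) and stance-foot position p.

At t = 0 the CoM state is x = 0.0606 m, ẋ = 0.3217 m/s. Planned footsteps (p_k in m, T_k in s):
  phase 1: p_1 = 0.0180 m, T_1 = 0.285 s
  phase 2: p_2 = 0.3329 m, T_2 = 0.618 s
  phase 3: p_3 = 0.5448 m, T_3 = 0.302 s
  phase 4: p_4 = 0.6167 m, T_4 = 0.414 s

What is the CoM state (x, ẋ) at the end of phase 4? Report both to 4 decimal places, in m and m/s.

phase 1: p=0.0180, T=0.285, ωT=0.821398, cosh=1.356747, sinh=0.916931; start (x,ẋ)=(0.060600, 0.321700) → end (x,ẋ)=(0.178145, 0.549044)
phase 2: p=0.3329, T=0.618, ωT=1.781138, cosh=3.052527, sinh=2.884080; start (x,ẋ)=(0.178145, 0.549044) → end (x,ẋ)=(0.409928, 0.389617)
phase 3: p=0.5448, T=0.302, ωT=0.870394, cosh=1.403319, sinh=0.984533; start (x,ẋ)=(0.409928, 0.389617) → end (x,ẋ)=(0.488626, 0.164055)
phase 4: p=0.6167, T=0.414, ωT=1.193189, cosh=1.800417, sinh=1.497165; start (x,ẋ)=(0.488626, 0.164055) → end (x,ẋ)=(0.471334, -0.257271)

x = 0.4713, ẋ = -0.2573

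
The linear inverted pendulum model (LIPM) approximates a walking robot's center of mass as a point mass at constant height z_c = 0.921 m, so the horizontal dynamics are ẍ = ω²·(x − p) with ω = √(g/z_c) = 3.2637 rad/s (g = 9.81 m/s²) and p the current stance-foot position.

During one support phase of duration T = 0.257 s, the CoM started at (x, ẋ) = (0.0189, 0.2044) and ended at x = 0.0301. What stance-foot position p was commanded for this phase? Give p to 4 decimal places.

p = 0.1469

ωT = 3.2637·0.257 = 0.838771; cosh(ωT) = 1.372882, sinh(ωT) = 0.940640
x(T) = p + (x₀−p)·cosh(ωT) + (ẋ₀/ω)·sinh(ωT) ⇒ p·(1 − cosh) = x(T) − x₀·cosh − (ẋ₀/ω)·sinh
numerator   = 0.0301 − (0.0189)·1.372882 − (0.2044/3.2637)·0.940640 = -0.054758
denominator = 1 − 1.372882 = -0.372882
p = -0.054758 / -0.372882 = 0.1469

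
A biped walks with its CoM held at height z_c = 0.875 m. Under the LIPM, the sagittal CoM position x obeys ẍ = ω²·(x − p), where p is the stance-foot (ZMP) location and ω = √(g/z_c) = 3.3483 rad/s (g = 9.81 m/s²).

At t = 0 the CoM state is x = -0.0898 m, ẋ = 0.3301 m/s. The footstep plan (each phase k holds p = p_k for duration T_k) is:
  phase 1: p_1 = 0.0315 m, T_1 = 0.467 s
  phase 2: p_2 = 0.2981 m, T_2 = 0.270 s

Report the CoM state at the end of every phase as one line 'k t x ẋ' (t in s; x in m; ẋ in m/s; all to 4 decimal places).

phase 1: p=0.0315, T=0.467, ωT=1.563656, cosh=2.492811, sinh=2.283441; start (x,ẋ)=(-0.089800, 0.330100) → end (x,ẋ)=(-0.045760, -0.104540)
phase 2: p=0.2981, T=0.270, ωT=0.904041, cosh=1.437246, sinh=1.032316; start (x,ẋ)=(-0.045760, -0.104540) → end (x,ẋ)=(-0.228342, -1.338802)

1 0.4670 -0.0458 -0.1045
2 0.7370 -0.2283 -1.3388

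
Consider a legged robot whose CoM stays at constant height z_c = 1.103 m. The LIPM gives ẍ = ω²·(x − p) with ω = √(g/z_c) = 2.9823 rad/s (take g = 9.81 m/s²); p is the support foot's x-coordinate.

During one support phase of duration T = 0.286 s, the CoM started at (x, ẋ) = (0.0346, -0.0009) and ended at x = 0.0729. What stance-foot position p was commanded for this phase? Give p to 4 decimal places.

ωT = 2.9823·0.286 = 0.852938; cosh(ωT) = 1.386346, sinh(ωT) = 0.960185
x(T) = p + (x₀−p)·cosh(ωT) + (ẋ₀/ω)·sinh(ωT) ⇒ p·(1 − cosh) = x(T) − x₀·cosh − (ẋ₀/ω)·sinh
numerator   = 0.0729 − (0.0346)·1.386346 − (-0.0009/2.9823)·0.960185 = 0.025222
denominator = 1 − 1.386346 = -0.386346
p = 0.025222 / -0.386346 = -0.0653

p = -0.0653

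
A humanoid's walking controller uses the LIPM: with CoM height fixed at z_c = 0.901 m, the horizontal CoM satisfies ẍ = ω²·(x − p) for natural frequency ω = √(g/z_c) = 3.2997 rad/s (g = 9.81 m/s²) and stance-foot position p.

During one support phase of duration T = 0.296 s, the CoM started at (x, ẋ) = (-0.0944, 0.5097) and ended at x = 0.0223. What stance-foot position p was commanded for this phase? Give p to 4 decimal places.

p = 0.0206

ωT = 3.2997·0.296 = 0.976711; cosh(ωT) = 1.516128, sinh(ωT) = 1.139580
x(T) = p + (x₀−p)·cosh(ωT) + (ẋ₀/ω)·sinh(ωT) ⇒ p·(1 − cosh) = x(T) − x₀·cosh − (ẋ₀/ω)·sinh
numerator   = 0.0223 − (-0.0944)·1.516128 − (0.5097/3.2997)·1.139580 = -0.010607
denominator = 1 − 1.516128 = -0.516128
p = -0.010607 / -0.516128 = 0.0206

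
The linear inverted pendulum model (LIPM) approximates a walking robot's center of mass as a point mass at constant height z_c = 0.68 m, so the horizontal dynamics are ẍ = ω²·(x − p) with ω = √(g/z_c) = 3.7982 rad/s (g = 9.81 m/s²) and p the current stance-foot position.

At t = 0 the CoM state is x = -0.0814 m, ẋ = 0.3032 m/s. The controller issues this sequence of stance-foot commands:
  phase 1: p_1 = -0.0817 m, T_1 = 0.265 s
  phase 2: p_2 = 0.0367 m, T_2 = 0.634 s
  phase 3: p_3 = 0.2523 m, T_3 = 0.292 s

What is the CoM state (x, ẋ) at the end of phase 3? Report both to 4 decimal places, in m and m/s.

phase 1: p=-0.0817, T=0.265, ωT=1.006523, cosh=1.550779, sinh=1.185292; start (x,ẋ)=(-0.081400, 0.303200) → end (x,ẋ)=(0.013384, 0.471547)
phase 2: p=0.0367, T=0.634, ωT=2.408059, cosh=5.601179, sinh=5.511190; start (x,ẋ)=(0.013384, 0.471547) → end (x,ẋ)=(0.590317, 2.153151)
phase 3: p=0.2523, T=0.292, ωT=1.109074, cosh=1.680708, sinh=1.350843; start (x,ẋ)=(0.590317, 2.153151) → end (x,ẋ)=(1.586183, 5.353106)

x = 1.5862, ẋ = 5.3531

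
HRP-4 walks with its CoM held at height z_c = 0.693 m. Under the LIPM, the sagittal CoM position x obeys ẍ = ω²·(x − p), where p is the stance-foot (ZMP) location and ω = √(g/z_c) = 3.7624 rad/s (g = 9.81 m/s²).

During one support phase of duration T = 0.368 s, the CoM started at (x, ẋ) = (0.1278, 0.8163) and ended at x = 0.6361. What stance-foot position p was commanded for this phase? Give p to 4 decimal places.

p = 0.0366

ωT = 3.7624·0.368 = 1.384563; cosh(ωT) = 2.121757, sinh(ωT) = 1.871324
x(T) = p + (x₀−p)·cosh(ωT) + (ẋ₀/ω)·sinh(ωT) ⇒ p·(1 − cosh) = x(T) − x₀·cosh − (ẋ₀/ω)·sinh
numerator   = 0.6361 − (0.1278)·2.121757 − (0.8163/3.7624)·1.871324 = -0.041068
denominator = 1 − 2.121757 = -1.121757
p = -0.041068 / -1.121757 = 0.0366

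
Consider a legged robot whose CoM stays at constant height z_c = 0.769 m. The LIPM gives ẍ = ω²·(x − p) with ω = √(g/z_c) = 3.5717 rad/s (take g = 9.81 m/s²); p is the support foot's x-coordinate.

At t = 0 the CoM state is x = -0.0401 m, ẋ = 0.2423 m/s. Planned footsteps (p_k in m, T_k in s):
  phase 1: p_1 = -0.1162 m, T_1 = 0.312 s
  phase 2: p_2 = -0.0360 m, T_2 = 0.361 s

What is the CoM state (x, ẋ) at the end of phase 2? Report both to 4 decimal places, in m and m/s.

x = 0.6041, ẋ = 2.3623

phase 1: p=-0.1162, T=0.312, ωT=1.114370, cosh=1.687885, sinh=1.359763; start (x,ẋ)=(-0.040100, 0.242300) → end (x,ẋ)=(0.104493, 0.778567)
phase 2: p=-0.0360, T=0.361, ωT=1.289384, cosh=1.952994, sinh=1.677554; start (x,ẋ)=(0.104493, 0.778567) → end (x,ẋ)=(0.604059, 2.362331)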